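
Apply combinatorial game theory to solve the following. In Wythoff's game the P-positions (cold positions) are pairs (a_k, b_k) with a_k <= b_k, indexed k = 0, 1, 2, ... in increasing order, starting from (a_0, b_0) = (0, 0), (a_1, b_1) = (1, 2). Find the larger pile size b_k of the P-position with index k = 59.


By Wythoff's theorem, a_k = floor(k * phi) and b_k = floor(k * phi^2) = a_k + k, where phi = (1 + sqrt(5))/2 is the golden ratio.
phi = (1 + sqrt(5))/2 = 1.618034
phi^2 = phi + 1 = 2.618034
k = 59
k * phi^2 = 59 * 2.618034 = 154.464005
b_59 = floor(k * phi^2) = 154 (check: a_59 + k = 95 + 59 = 154)

154


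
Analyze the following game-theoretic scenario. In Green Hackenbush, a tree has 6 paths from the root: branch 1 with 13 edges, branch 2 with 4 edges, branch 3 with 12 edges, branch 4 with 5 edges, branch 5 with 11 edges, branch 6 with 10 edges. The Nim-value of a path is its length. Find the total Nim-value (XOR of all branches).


The tree has 6 branches from the ground vertex.
In Green Hackenbush, the Nim-value of a simple path of length k is k.
Branch 1: length 13, Nim-value = 13
Branch 2: length 4, Nim-value = 4
Branch 3: length 12, Nim-value = 12
Branch 4: length 5, Nim-value = 5
Branch 5: length 11, Nim-value = 11
Branch 6: length 10, Nim-value = 10
Total Nim-value = XOR of all branch values:
0 XOR 13 = 13
13 XOR 4 = 9
9 XOR 12 = 5
5 XOR 5 = 0
0 XOR 11 = 11
11 XOR 10 = 1
Nim-value of the tree = 1

1


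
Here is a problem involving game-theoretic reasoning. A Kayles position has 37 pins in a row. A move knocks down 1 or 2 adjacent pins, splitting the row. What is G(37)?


Kayles: a move removes 1 or 2 adjacent pins from a contiguous row.
Removing pins from a row of k leaves two independent rows (a, b) with a + b = k - 1 (one pin) or a + b = k - 2 (two pins); an end removal gives a = 0.
By Sprague-Grundy, G(k) = mex{ G(a) XOR G(b) } over all these splits. G(0) = 0.
G(1): splits (0,0):0^0=0 -> mex({0}) = 1
G(2): splits (0,1):0^1=1 (0,0):0^0=0 -> mex({0, 1}) = 2
G(3): splits (0,2):0^2=2 (1,1):1^1=0 (0,1):0^1=1 -> mex({0, 1, 2}) = 3
G(4): splits (0,3):0^3=3 (1,2):1^2=3 (0,2):0^2=2 (1,1):1^1=0 -> mex({0, 2, 3}) = 1
G(5): splits (0,4):0^1=1 (1,3):1^3=2 (2,2):2^2=0 (0,3):0^3=3 (1,2):1^2=3 -> mex({0, 1, 2, 3}) = 4
G(6) = mex({0, 1, 2, 4}) = 3
G(7) = mex({0, 1, 3, 4, 5}) = 2
G(8) = mex({0, 2, 3, 5, 6}) = 1
G(9) = mex({0, 1, 2, 3, 6, 7}) = 4
G(10) = mex({0, 1, 3, 4, 5, 7}) = 2
G(11) = mex({0, 1, 2, 3, 4, 5}) = 6
G(12) = mex({0, 1, 2, 3, 5, 6, 7}) = 4
G(13) = mex({0, 2, 3, 4, 6, 7}) = 1
G(14) = mex({0, 1, 4, 5, 6, 7}) = 2
G(15) = mex({0, 1, 2, 3, 4, 5, 6}) = 7
G(16) = mex({0, 2, 3, 5, 6, 7}) = 1
G(17) = mex({0, 1, 2, 3, 5, 6, 7}) = 4
G(18) = mex({0, 1, 2, 4, 5, 6}) = 3
G(19) = mex({0, 1, 3, 4, 5, 7}) = 2
G(20) = mex({0, 2, 3, 4, 5, 6, 7}) = 1
G(21) = mex({0, 1, 2, 3, 5, 6, 7}) = 4
G(22) = mex({0, 1, 2, 3, 4, 5, 7}) = 6
G(23) = mex({0, 1, 2, 3, 4, 5, 6}) = 7
G(24) = mex({0, 1, 2, 3, 5, 6, 7}) = 4
G(25) = mex({0, 2, 3, 4, 6, 7}) = 1
G(26) = mex({0, 1, 3, 4, 5, 6, 7}) = 2
G(27) = mex({0, 1, 2, 3, 4, 5, 6, 7}) = 8
G(28) = mex({0, 1, 2, 3, 4, 6, 7, 8}) = 5
G(29) = mex({0, 1, 2, 3, 5, 6, 7, 8, 9}) = 4
G(30) = mex({0, 1, 2, 3, 4, 5, 6, 9, 10}) = 7
G(31) = mex({0, 1, 3, 4, 5, 7, 10, 11}) = 2
G(32) = mex({0, 2, 3, 4, 5, 6, 7, 9, 11}) = 1
G(33) = mex({0, 1, 2, 3, 4, 5, 6, 7, 9, 12}) = 8
G(34) = mex({0, 1, 2, 3, 4, 5, 7, 8, 11, 12}) = 6
G(35) = mex({0, 1, 2, 3, 4, 5, 6, 8, 9, 10, 11}) = 7
G(36) = mex({0, 1, 2, 3, 5, 6, 7, 9, 10}) = 4
G(37) = mex({0, 2, 3, 4, 6, 7, 9, 10, 11, 12}) = 1
Therefore G(37) = 1.

1


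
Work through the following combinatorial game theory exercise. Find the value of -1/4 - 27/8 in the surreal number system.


x = -1/4, y = 27/8
Converting to common denominator: 8
x = -2/8, y = 27/8
x - y = -1/4 - 27/8 = -29/8

-29/8


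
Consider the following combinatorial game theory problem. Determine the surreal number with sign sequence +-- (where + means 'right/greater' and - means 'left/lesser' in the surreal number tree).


Sign expansion: +--
Rule: track bounds (lo, hi), initially (-inf, +inf). On '+', the current value becomes lo and we move to the simplest number in (value, hi): value + 1 if hi = +inf, otherwise the midpoint (value + hi)/2. On '-', the current value becomes hi and we move to value - 1 if lo = -inf, otherwise the midpoint (lo + value)/2.
Start at 0.
Step 1: sign = +, move right. Bounds: (0, +inf). Value = 1
Step 2: sign = -, move left. Bounds: (0, 1). Value = 1/2
Step 3: sign = -, move left. Bounds: (0, 1/2). Value = 1/4
The surreal number with sign expansion +-- is 1/4.

1/4


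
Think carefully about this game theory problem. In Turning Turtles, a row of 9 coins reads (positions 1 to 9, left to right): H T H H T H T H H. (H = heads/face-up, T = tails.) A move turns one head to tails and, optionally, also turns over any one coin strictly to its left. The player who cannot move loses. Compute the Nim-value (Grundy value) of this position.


Coins: H T H H T H T H H
Key fact: a single head at position k behaves exactly like a Nim heap of size k (turning it to T and optionally flipping a coin at j < k corresponds to moving the heap from k to j, or to 0), and heads combine as a disjunctive sum (two heads at the same place would cancel, matching j XOR j = 0). So the Nim-value is the XOR of the 1-indexed positions of the heads.
Face-up positions (1-indexed): [1, 3, 4, 6, 8, 9]
XOR 0 with 1: 0 XOR 1 = 1
XOR 1 with 3: 1 XOR 3 = 2
XOR 2 with 4: 2 XOR 4 = 6
XOR 6 with 6: 6 XOR 6 = 0
XOR 0 with 8: 0 XOR 8 = 8
XOR 8 with 9: 8 XOR 9 = 1
Nim-value = 1

1


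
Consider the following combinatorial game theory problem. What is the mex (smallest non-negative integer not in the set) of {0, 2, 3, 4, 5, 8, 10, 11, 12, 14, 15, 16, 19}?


Set = {0, 2, 3, 4, 5, 8, 10, 11, 12, 14, 15, 16, 19}
0 is in the set.
1 is NOT in the set. This is the mex.
mex = 1

1


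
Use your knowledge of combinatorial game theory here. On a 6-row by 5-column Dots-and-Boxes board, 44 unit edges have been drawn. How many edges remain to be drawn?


Grid: 6 x 5 boxes, i.e. 7 rows and 6 columns of dots.
Horizontal edges: (rows + 1) * cols = 7 * 5 = 35
Vertical edges: rows * (cols + 1) = 6 * 6 = 36
Total edges: 35 + 36 = 71
Edges drawn: 44
Remaining: 71 - 44 = 27

27


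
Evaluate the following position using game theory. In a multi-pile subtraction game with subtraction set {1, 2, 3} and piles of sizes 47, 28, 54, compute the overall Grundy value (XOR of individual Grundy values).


Subtraction set: {1, 2, 3}
For this subtraction set, G(n) = n mod 4 (period = max + 1 = 4).
Pile 1 (size 47): G(47) = 47 mod 4 = 3
Pile 2 (size 28): G(28) = 28 mod 4 = 0
Pile 3 (size 54): G(54) = 54 mod 4 = 2
Total Grundy value = XOR of all: 3 XOR 0 XOR 2 = 1

1


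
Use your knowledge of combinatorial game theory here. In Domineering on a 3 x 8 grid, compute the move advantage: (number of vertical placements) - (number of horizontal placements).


Board is 3 x 8 (rows x cols).
Left (vertical) placements: (rows-1) * cols = 2 * 8 = 16
Right (horizontal) placements: rows * (cols-1) = 3 * 7 = 21
Advantage = Left - Right = 16 - 21 = -5

-5


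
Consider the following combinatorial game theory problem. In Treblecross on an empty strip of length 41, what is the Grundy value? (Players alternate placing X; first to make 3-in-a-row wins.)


Treblecross: place X on empty cells; 3-in-a-row wins.
Playing within two cells of an existing X lets the opponent win at once, so sensible play treats the cells i-2..i+2 around each X as dead. The player left with no safe cell loses, so this is a normal-play take-away game on strips of safe cells.
Placing X at cell i (0-indexed) of a strip of k safe cells leaves independent strips of sizes max(0, i-2) and max(0, k-i-3). Hence G(k) = mex{ G(max(0,i-2)) XOR G(max(0,k-i-3)) : 0 <= i < k }, with G(0) = 0.
G(1): splits (0,0):0^0=0 -> mex({0}) = 1
G(2): splits (0,0):0^0=0 -> mex({0}) = 1
G(3): splits (0,0):0^0=0 -> mex({0}) = 1
G(4): splits (0,1):0^1=1 (0,0):0^0=0 -> mex({0, 1}) = 2
G(5): splits (0,2):0^1=1 (0,1):0^1=1 (0,0):0^0=0 -> mex({0, 1}) = 2
G(6) = mex({1}) = 0
G(7) = mex({0, 1, 2}) = 3
G(8) = mex({0, 1, 2}) = 3
G(9) = mex({0, 2}) = 1
G(10) = mex({0, 2, 3}) = 1
G(11) = mex({0, 3}) = 1
G(12) = mex({1, 3}) = 0
G(13) = mex({0, 1, 2, 3}) = 4
G(14) = mex({0, 1, 2}) = 3
G(15) = mex({0, 1, 2}) = 3
G(16) = mex({0, 1, 2, 4}) = 3
G(17) = mex({0, 1, 3, 4}) = 2
G(18) = mex({0, 1, 3, 4}) = 2
G(19) = mex({0, 1, 3, 5}) = 2
G(20) = mex({0, 1, 2, 3, 5}) = 4
G(21) = mex({0, 1, 2, 3, 5}) = 4
G(22) = mex({1, 2, 6}) = 0
G(23) = mex({0, 1, 2, 3, 4, 6}) = 5
G(24) = mex({0, 1, 2, 3, 4}) = 5
G(25) = mex({0, 1, 3, 4, 7}) = 2
G(26) = mex({0, 1, 3, 4, 5, 7}) = 2
G(27) = mex({0, 1, 3, 5}) = 2
G(28) = mex({0, 1, 2, 5}) = 3
G(29) = mex({0, 1, 2, 4, 5, 6}) = 3
G(30) = mex({1, 2, 4, 6}) = 0
G(31) = mex({0, 1, 2, 3, 4, 6}) = 5
G(32) = mex({1, 2, 3, 4, 7}) = 0
G(33) = mex({0, 3, 7}) = 1
G(34) = mex({0, 2, 3, 5, 7}) = 1
G(35) = mex({0, 2, 3, 5, 6}) = 1
G(36) = mex({0, 1, 2, 5, 6}) = 3
G(37) = mex({0, 1, 2, 4, 5, 6}) = 3
G(38) = mex({0, 1, 2, 4}) = 3
G(39) = mex({0, 1, 2, 3, 4, 7}) = 5
G(40) = mex({0, 1, 2, 3, 4, 5, 7}) = 6
G(41) = mex({0, 1, 2, 3, 5, 7}) = 4
Therefore G(41) = 4.

4


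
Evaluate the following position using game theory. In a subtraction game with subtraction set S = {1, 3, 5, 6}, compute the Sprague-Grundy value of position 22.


The subtraction set is S = {1, 3, 5, 6}.
G(k) = mex{ G(k - s) : s in S, s <= k }. We compute iteratively: G(0) = 0.
G(1) = mex({0}) = 1
G(2) = mex({1}) = 0
G(3) = mex({0}) = 1
G(4) = mex({1}) = 0
G(5) = mex({0}) = 1
G(6) = mex({0, 1}) = 2
G(7) = mex({0, 1, 2}) = 3
G(8) = mex({0, 1, 3}) = 2
G(9) = mex({0, 1, 2}) = 3
G(10) = mex({0, 1, 3}) = 2
G(11) = mex({1, 2}) = 0
G(12) = mex({0, 2, 3}) = 1
G(13) = mex({1, 2, 3}) = 0
G(14) = mex({0, 2, 3}) = 1
G(15) = mex({1, 2, 3}) = 0
G(16) = mex({0, 2}) = 1
Observe that G(11)..G(16) = 0, 1, 0, 1, 0, 1 repeats G(0)..G(5) = 0, 1, 0, 1, 0, 1.
For k >= max(S) = 6, G(k) is determined by the previous 6 values G(k-6)..G(k-1); a window of 6 consecutive values has recurred shifted by 11, so by induction G(k + 11) = G(k) for all k >= 0: the sequence is periodic from the start with period 11.
One period: G(0..10) = 0, 1, 0, 1, 0, 1, 2, 3, 2, 3, 2.
22 mod 11 = 0, so G(22) = G(0) = 0.

0


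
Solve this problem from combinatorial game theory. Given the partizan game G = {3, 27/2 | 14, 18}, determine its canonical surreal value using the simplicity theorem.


Left options: {3, 27/2}, max = 27/2
Right options: {14, 18}, min = 14
All options are numbers and max(Left) < min(Right), so by the simplicity theorem the value is the simplest (earliest-born) number strictly between 27/2 and 14.
No integer lies strictly between 27/2 and 14, so the value is the dyadic rational m/2^k in the interval with the smallest k (then m odd); search k = 1, 2, ...:
Denominator 2: no odd multiple of 1/2 lies strictly between 27/2 and 14.
Denominator 4: 55/4 lies strictly between 27/2 and 14 -- found.
The simplest number in the interval is 55/4.
Game value = 55/4

55/4


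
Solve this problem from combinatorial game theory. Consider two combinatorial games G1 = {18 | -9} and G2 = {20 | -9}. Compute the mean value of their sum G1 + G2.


G1 = {18 | -9}, G2 = {20 | -9}
Each is a switch {a | b} with numbers a > b; its mean value is (a + b)/2, and mean value is additive over game sums: m(G1 + G2) = m(G1) + m(G2).
Mean of G1 = (18 + (-9))/2 = 9/2 = 9/2
Mean of G2 = (20 + (-9))/2 = 11/2 = 11/2
Mean of G1 + G2 = 9/2 + 11/2 = 10

10


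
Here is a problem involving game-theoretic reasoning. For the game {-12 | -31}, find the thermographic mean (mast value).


Game = {-12 | -31}, a switch {a | b} with numbers a > b.
Its thermograph has left wall a - t and right wall b + t, which meet at t = (a - b)/2, where both equal (a + b)/2. So the mast (mean value) is at (a + b)/2.
Mean = (-12 + (-31))/2 = -43/2 = -43/2

-43/2


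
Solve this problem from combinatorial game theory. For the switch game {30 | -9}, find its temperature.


The game is {30 | -9}, a switch {a | b} with numbers a > b.
Cooling {a | b} by t gives {a - t | b + t}, which stops being hot when a - t = b + t, i.e. at t = (a - b)/2. So the temperature of a switch is (a - b)/2.
Temperature = (Left option - Right option) / 2
= (30 - (-9)) / 2
= 39 / 2
= 39/2

39/2


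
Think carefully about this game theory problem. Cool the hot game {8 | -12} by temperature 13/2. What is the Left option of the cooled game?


Original game: {8 | -12} (a switch {a | b} with a > b).
Cooling by t (for t below the temperature (a - b)/2 = 10) taxes each move by t: {a | b} cooled by t is {a - t | b + t}.
Cooling amount: t = 13/2
Cooled Left option: 8 - 13/2 = 3/2
Cooled Right option: -12 + 13/2 = -11/2
Cooled game: {3/2 | -11/2}
Left option = 3/2

3/2


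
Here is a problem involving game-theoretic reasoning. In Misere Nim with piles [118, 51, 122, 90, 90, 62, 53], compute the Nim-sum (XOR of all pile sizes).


We need the XOR (exclusive or) of all pile sizes.
After XOR-ing pile 1 (size 118): 0 XOR 118 = 118
After XOR-ing pile 2 (size 51): 118 XOR 51 = 69
After XOR-ing pile 3 (size 122): 69 XOR 122 = 63
After XOR-ing pile 4 (size 90): 63 XOR 90 = 101
After XOR-ing pile 5 (size 90): 101 XOR 90 = 63
After XOR-ing pile 6 (size 62): 63 XOR 62 = 1
After XOR-ing pile 7 (size 53): 1 XOR 53 = 52
The Nim-value of this position is 52.

52


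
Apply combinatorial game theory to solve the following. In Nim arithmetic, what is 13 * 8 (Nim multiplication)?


Nim multiplication is bilinear over XOR: (u XOR v) * w = (u*w) XOR (v*w).
So we split each operand into its bit components and XOR the pairwise Nim products.
13 = 1 + 4 + 8 (as XOR of powers of 2).
8 = 8 (as XOR of powers of 2).
Using the standard Nim-product table on single bits:
  2*2 = 3,   2*4 = 8,   2*8 = 12,
  4*4 = 6,   4*8 = 11,  8*8 = 13,
and  1*x = x (identity), k*l = l*k (commutative).
Pairwise Nim products:
  1 * 8 = 8
  4 * 8 = 11
  8 * 8 = 13
XOR them: 8 XOR 11 XOR 13 = 14.
Result: 13 * 8 = 14 (in Nim).

14


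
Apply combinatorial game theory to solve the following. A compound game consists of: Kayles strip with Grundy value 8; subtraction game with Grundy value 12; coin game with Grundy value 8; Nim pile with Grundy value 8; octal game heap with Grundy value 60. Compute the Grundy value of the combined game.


By the Sprague-Grundy theorem, the Grundy value of a sum of games is the XOR of individual Grundy values.
Kayles strip: Grundy value = 8. Running XOR: 0 XOR 8 = 8
subtraction game: Grundy value = 12. Running XOR: 8 XOR 12 = 4
coin game: Grundy value = 8. Running XOR: 4 XOR 8 = 12
Nim pile: Grundy value = 8. Running XOR: 12 XOR 8 = 4
octal game heap: Grundy value = 60. Running XOR: 4 XOR 60 = 56
The combined Grundy value is 56.

56


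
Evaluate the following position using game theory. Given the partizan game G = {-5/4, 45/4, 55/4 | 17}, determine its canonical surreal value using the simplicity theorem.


Left options: {-5/4, 45/4, 55/4}, max = 55/4
Right options: {17}, min = 17
All options are numbers and max(Left) < min(Right), so by the simplicity theorem the value is the simplest (earliest-born) number strictly between 55/4 and 17.
Integers 14 through 16 all lie strictly between 55/4 and 17.
Among integers, the simplest (lowest birthday = smallest |n|; 0 is born on day 0, +-n on day n) is 14.
No non-integer in the interval can be simpler: if x is a non-integer in the interval, then floor(x) or ceil(x) also lies in the interval (the interval contains an integer), and both are proper prefixes of x's sign expansion, i.e. born earlier. So the game value is 14.
Game value = 14

14


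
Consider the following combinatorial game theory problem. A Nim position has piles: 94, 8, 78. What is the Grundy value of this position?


We need the XOR (exclusive or) of all pile sizes.
After XOR-ing pile 1 (size 94): 0 XOR 94 = 94
After XOR-ing pile 2 (size 8): 94 XOR 8 = 86
After XOR-ing pile 3 (size 78): 86 XOR 78 = 24
The Nim-value of this position is 24.

24


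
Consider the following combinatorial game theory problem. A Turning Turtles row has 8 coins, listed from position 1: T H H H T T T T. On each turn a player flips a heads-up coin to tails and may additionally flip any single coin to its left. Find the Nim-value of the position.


Coins: T H H H T T T T
Key fact: a single head at position k behaves exactly like a Nim heap of size k (turning it to T and optionally flipping a coin at j < k corresponds to moving the heap from k to j, or to 0), and heads combine as a disjunctive sum (two heads at the same place would cancel, matching j XOR j = 0). So the Nim-value is the XOR of the 1-indexed positions of the heads.
Face-up positions (1-indexed): [2, 3, 4]
XOR 0 with 2: 0 XOR 2 = 2
XOR 2 with 3: 2 XOR 3 = 1
XOR 1 with 4: 1 XOR 4 = 5
Nim-value = 5

5


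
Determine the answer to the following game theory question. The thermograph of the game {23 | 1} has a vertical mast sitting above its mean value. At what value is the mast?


Game = {23 | 1}, a switch {a | b} with numbers a > b.
Its thermograph has left wall a - t and right wall b + t, which meet at t = (a - b)/2, where both equal (a + b)/2. So the mast (mean value) is at (a + b)/2.
Mean = (23 + (1))/2 = 24/2 = 12

12


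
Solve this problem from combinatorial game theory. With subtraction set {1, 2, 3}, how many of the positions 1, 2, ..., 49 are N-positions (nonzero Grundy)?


Subtraction set S = {1, 2, 3}, so G(n) = n mod 4.
G(n) = 0 when n is a multiple of 4.
Multiples of 4 in [1, 49]: 12
N-positions (nonzero Grundy) = 49 - 12 = 37

37


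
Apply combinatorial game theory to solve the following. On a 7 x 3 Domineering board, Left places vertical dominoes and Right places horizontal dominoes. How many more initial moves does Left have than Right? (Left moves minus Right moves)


Board is 7 x 3 (rows x cols).
Left (vertical) placements: (rows-1) * cols = 6 * 3 = 18
Right (horizontal) placements: rows * (cols-1) = 7 * 2 = 14
Advantage = Left - Right = 18 - 14 = 4

4


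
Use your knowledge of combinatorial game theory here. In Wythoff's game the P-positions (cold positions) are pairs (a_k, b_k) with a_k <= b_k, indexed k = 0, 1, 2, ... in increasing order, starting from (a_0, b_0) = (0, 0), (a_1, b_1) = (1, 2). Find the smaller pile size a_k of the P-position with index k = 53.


By Wythoff's theorem, a_k = floor(k * phi) and b_k = floor(k * phi^2) = a_k + k, where phi = (1 + sqrt(5))/2 is the golden ratio.
phi = (1 + sqrt(5))/2 = 1.618034
k = 53
k * phi = 53 * 1.618034 = 85.755801
a_53 = floor(k * phi) = 85

85


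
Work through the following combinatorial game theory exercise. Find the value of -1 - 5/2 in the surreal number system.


x = -1, y = 5/2
Converting to common denominator: 2
x = -2/2, y = 5/2
x - y = -1 - 5/2 = -7/2

-7/2


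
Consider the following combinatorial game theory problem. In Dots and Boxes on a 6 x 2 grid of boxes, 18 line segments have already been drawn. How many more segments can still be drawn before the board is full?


Grid: 6 x 2 boxes, i.e. 7 rows and 3 columns of dots.
Horizontal edges: (rows + 1) * cols = 7 * 2 = 14
Vertical edges: rows * (cols + 1) = 6 * 3 = 18
Total edges: 14 + 18 = 32
Edges drawn: 18
Remaining: 32 - 18 = 14

14


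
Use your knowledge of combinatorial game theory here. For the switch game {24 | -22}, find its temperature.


The game is {24 | -22}, a switch {a | b} with numbers a > b.
Cooling {a | b} by t gives {a - t | b + t}, which stops being hot when a - t = b + t, i.e. at t = (a - b)/2. So the temperature of a switch is (a - b)/2.
Temperature = (Left option - Right option) / 2
= (24 - (-22)) / 2
= 46 / 2
= 23

23


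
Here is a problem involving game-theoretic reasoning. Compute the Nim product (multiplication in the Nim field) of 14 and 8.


Nim multiplication is bilinear over XOR: (u XOR v) * w = (u*w) XOR (v*w).
So we split each operand into its bit components and XOR the pairwise Nim products.
14 = 2 + 4 + 8 (as XOR of powers of 2).
8 = 8 (as XOR of powers of 2).
Using the standard Nim-product table on single bits:
  2*2 = 3,   2*4 = 8,   2*8 = 12,
  4*4 = 6,   4*8 = 11,  8*8 = 13,
and  1*x = x (identity), k*l = l*k (commutative).
Pairwise Nim products:
  2 * 8 = 12
  4 * 8 = 11
  8 * 8 = 13
XOR them: 12 XOR 11 XOR 13 = 10.
Result: 14 * 8 = 10 (in Nim).

10


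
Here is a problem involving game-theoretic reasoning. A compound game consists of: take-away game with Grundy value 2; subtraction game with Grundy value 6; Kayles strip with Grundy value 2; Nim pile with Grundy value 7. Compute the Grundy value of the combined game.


By the Sprague-Grundy theorem, the Grundy value of a sum of games is the XOR of individual Grundy values.
take-away game: Grundy value = 2. Running XOR: 0 XOR 2 = 2
subtraction game: Grundy value = 6. Running XOR: 2 XOR 6 = 4
Kayles strip: Grundy value = 2. Running XOR: 4 XOR 2 = 6
Nim pile: Grundy value = 7. Running XOR: 6 XOR 7 = 1
The combined Grundy value is 1.

1


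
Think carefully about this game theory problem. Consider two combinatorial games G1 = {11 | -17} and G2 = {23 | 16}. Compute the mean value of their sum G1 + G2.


G1 = {11 | -17}, G2 = {23 | 16}
Each is a switch {a | b} with numbers a > b; its mean value is (a + b)/2, and mean value is additive over game sums: m(G1 + G2) = m(G1) + m(G2).
Mean of G1 = (11 + (-17))/2 = -6/2 = -3
Mean of G2 = (23 + (16))/2 = 39/2 = 39/2
Mean of G1 + G2 = -3 + 39/2 = 33/2

33/2


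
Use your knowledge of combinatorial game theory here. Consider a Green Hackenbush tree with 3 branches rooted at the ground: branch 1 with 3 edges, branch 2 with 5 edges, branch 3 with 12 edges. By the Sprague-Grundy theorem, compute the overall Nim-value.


The tree has 3 branches from the ground vertex.
In Green Hackenbush, the Nim-value of a simple path of length k is k.
Branch 1: length 3, Nim-value = 3
Branch 2: length 5, Nim-value = 5
Branch 3: length 12, Nim-value = 12
Total Nim-value = XOR of all branch values:
0 XOR 3 = 3
3 XOR 5 = 6
6 XOR 12 = 10
Nim-value of the tree = 10

10


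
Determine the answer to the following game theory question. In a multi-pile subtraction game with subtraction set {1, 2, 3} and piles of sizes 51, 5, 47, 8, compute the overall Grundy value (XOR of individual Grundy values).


Subtraction set: {1, 2, 3}
For this subtraction set, G(n) = n mod 4 (period = max + 1 = 4).
Pile 1 (size 51): G(51) = 51 mod 4 = 3
Pile 2 (size 5): G(5) = 5 mod 4 = 1
Pile 3 (size 47): G(47) = 47 mod 4 = 3
Pile 4 (size 8): G(8) = 8 mod 4 = 0
Total Grundy value = XOR of all: 3 XOR 1 XOR 3 XOR 0 = 1

1


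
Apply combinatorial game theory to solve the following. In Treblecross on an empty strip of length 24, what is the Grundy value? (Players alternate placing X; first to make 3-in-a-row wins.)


Treblecross: place X on empty cells; 3-in-a-row wins.
Playing within two cells of an existing X lets the opponent win at once, so sensible play treats the cells i-2..i+2 around each X as dead. The player left with no safe cell loses, so this is a normal-play take-away game on strips of safe cells.
Placing X at cell i (0-indexed) of a strip of k safe cells leaves independent strips of sizes max(0, i-2) and max(0, k-i-3). Hence G(k) = mex{ G(max(0,i-2)) XOR G(max(0,k-i-3)) : 0 <= i < k }, with G(0) = 0.
G(1): splits (0,0):0^0=0 -> mex({0}) = 1
G(2): splits (0,0):0^0=0 -> mex({0}) = 1
G(3): splits (0,0):0^0=0 -> mex({0}) = 1
G(4): splits (0,1):0^1=1 (0,0):0^0=0 -> mex({0, 1}) = 2
G(5): splits (0,2):0^1=1 (0,1):0^1=1 (0,0):0^0=0 -> mex({0, 1}) = 2
G(6) = mex({1}) = 0
G(7) = mex({0, 1, 2}) = 3
G(8) = mex({0, 1, 2}) = 3
G(9) = mex({0, 2}) = 1
G(10) = mex({0, 2, 3}) = 1
G(11) = mex({0, 3}) = 1
G(12) = mex({1, 3}) = 0
G(13) = mex({0, 1, 2, 3}) = 4
G(14) = mex({0, 1, 2}) = 3
G(15) = mex({0, 1, 2}) = 3
G(16) = mex({0, 1, 2, 4}) = 3
G(17) = mex({0, 1, 3, 4}) = 2
G(18) = mex({0, 1, 3, 4}) = 2
G(19) = mex({0, 1, 3, 5}) = 2
G(20) = mex({0, 1, 2, 3, 5}) = 4
G(21) = mex({0, 1, 2, 3, 5}) = 4
G(22) = mex({1, 2, 6}) = 0
G(23) = mex({0, 1, 2, 3, 4, 6}) = 5
G(24) = mex({0, 1, 2, 3, 4}) = 5
Therefore G(24) = 5.

5


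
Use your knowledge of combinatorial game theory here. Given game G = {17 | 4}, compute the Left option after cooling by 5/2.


Original game: {17 | 4} (a switch {a | b} with a > b).
Cooling by t (for t below the temperature (a - b)/2 = 13/2) taxes each move by t: {a | b} cooled by t is {a - t | b + t}.
Cooling amount: t = 5/2
Cooled Left option: 17 - 5/2 = 29/2
Cooled Right option: 4 + 5/2 = 13/2
Cooled game: {29/2 | 13/2}
Left option = 29/2

29/2


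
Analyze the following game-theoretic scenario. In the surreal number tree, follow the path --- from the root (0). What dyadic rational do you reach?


Sign expansion: ---
Rule: track bounds (lo, hi), initially (-inf, +inf). On '+', the current value becomes lo and we move to the simplest number in (value, hi): value + 1 if hi = +inf, otherwise the midpoint (value + hi)/2. On '-', the current value becomes hi and we move to value - 1 if lo = -inf, otherwise the midpoint (lo + value)/2.
Start at 0.
Step 1: sign = -, move left. Bounds: (-inf, 0). Value = -1
Step 2: sign = -, move left. Bounds: (-inf, -1). Value = -2
Step 3: sign = -, move left. Bounds: (-inf, -2). Value = -3
The surreal number with sign expansion --- is -3.

-3


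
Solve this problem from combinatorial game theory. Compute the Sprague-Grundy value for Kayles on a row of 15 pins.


Kayles: a move removes 1 or 2 adjacent pins from a contiguous row.
Removing pins from a row of k leaves two independent rows (a, b) with a + b = k - 1 (one pin) or a + b = k - 2 (two pins); an end removal gives a = 0.
By Sprague-Grundy, G(k) = mex{ G(a) XOR G(b) } over all these splits. G(0) = 0.
G(1): splits (0,0):0^0=0 -> mex({0}) = 1
G(2): splits (0,1):0^1=1 (0,0):0^0=0 -> mex({0, 1}) = 2
G(3): splits (0,2):0^2=2 (1,1):1^1=0 (0,1):0^1=1 -> mex({0, 1, 2}) = 3
G(4): splits (0,3):0^3=3 (1,2):1^2=3 (0,2):0^2=2 (1,1):1^1=0 -> mex({0, 2, 3}) = 1
G(5): splits (0,4):0^1=1 (1,3):1^3=2 (2,2):2^2=0 (0,3):0^3=3 (1,2):1^2=3 -> mex({0, 1, 2, 3}) = 4
G(6) = mex({0, 1, 2, 4}) = 3
G(7) = mex({0, 1, 3, 4, 5}) = 2
G(8) = mex({0, 2, 3, 5, 6}) = 1
G(9) = mex({0, 1, 2, 3, 6, 7}) = 4
G(10) = mex({0, 1, 3, 4, 5, 7}) = 2
G(11) = mex({0, 1, 2, 3, 4, 5}) = 6
G(12) = mex({0, 1, 2, 3, 5, 6, 7}) = 4
G(13) = mex({0, 2, 3, 4, 6, 7}) = 1
G(14) = mex({0, 1, 4, 5, 6, 7}) = 2
G(15) = mex({0, 1, 2, 3, 4, 5, 6}) = 7
Therefore G(15) = 7.

7


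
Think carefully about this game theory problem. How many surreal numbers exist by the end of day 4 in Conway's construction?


Day 0: {|} = 0 is born. Count = 1.
Day n: the number of surreal numbers born by day n is 2^(n+1) - 1.
By day 0: 2^1 - 1 = 1
By day 1: 2^2 - 1 = 3
By day 2: 2^3 - 1 = 7
By day 3: 2^4 - 1 = 15
By day 4: 2^5 - 1 = 31
By day 4: 31 surreal numbers.

31


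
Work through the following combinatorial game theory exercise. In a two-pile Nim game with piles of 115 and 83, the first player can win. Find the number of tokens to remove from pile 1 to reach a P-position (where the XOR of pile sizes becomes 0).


Piles: 115 and 83
Current XOR: 115 XOR 83 = 32 (non-zero, so this is an N-position).
To make the XOR zero, we need to find a move that balances the piles.
For pile 1 (size 115): target = 115 XOR 32 = 83
We reduce pile 1 from 115 to 83.
Tokens removed: 115 - 83 = 32
Verification: 83 XOR 83 = 0

32


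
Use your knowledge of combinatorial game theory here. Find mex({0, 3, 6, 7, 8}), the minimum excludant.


Set = {0, 3, 6, 7, 8}
0 is in the set.
1 is NOT in the set. This is the mex.
mex = 1

1


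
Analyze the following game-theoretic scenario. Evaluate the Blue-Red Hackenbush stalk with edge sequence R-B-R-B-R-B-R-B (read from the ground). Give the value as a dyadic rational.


Edges (from ground): R-B-R-B-R-B-R-B
By Berlekamp's sign-expansion rule, a Blue-Red Hackenbush stalk has the value of the surreal number whose sign sequence is the edge sequence with B -> + and R -> -.
Sign sequence: -+-+-+-+
Trace the sign expansion in the surreal number tree, starting from 0:
Edge 1: R (sign -) -> bounds (-inf, 0), value = -1
Edge 2: B (sign +) -> bounds (-1, 0), value = -1/2
Edge 3: R (sign -) -> bounds (-1, -1/2), value = -3/4
Edge 4: B (sign +) -> bounds (-3/4, -1/2), value = -5/8
Edge 5: R (sign -) -> bounds (-3/4, -5/8), value = -11/16
Edge 6: B (sign +) -> bounds (-11/16, -5/8), value = -21/32
Edge 7: R (sign -) -> bounds (-11/16, -21/32), value = -43/64
Edge 8: B (sign +) -> bounds (-43/64, -21/32), value = -85/128
Game value = -85/128

-85/128


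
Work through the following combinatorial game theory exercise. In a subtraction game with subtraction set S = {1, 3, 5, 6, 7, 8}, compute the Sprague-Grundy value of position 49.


The subtraction set is S = {1, 3, 5, 6, 7, 8}.
G(k) = mex{ G(k - s) : s in S, s <= k }. We compute iteratively: G(0) = 0.
G(1) = mex({0}) = 1
G(2) = mex({1}) = 0
G(3) = mex({0}) = 1
G(4) = mex({1}) = 0
G(5) = mex({0}) = 1
G(6) = mex({0, 1}) = 2
G(7) = mex({0, 1, 2}) = 3
G(8) = mex({0, 1, 3}) = 2
G(9) = mex({0, 1, 2}) = 3
G(10) = mex({0, 1, 3}) = 2
G(11) = mex({0, 1, 2}) = 3
G(12) = mex({0, 1, 2, 3}) = 4
G(13) = mex({1, 2, 3, 4}) = 0
G(14) = mex({0, 2, 3}) = 1
G(15) = mex({1, 2, 3, 4}) = 0
G(16) = mex({0, 2, 3}) = 1
G(17) = mex({1, 2, 3, 4}) = 0
G(18) = mex({0, 2, 3, 4}) = 1
G(19) = mex({0, 1, 3, 4}) = 2
G(20) = mex({0, 1, 2, 4}) = 3
Observe that G(13)..G(20) = 0, 1, 0, 1, 0, 1, 2, 3 repeats G(0)..G(7) = 0, 1, 0, 1, 0, 1, 2, 3.
For k >= max(S) = 8, G(k) is determined by the previous 8 values G(k-8)..G(k-1); a window of 8 consecutive values has recurred shifted by 13, so by induction G(k + 13) = G(k) for all k >= 0: the sequence is periodic from the start with period 13.
One period: G(0..12) = 0, 1, 0, 1, 0, 1, 2, 3, 2, 3, 2, 3, 4.
49 mod 13 = 10, so G(49) = G(10) = 2.

2


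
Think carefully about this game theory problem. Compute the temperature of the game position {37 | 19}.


The game is {37 | 19}, a switch {a | b} with numbers a > b.
Cooling {a | b} by t gives {a - t | b + t}, which stops being hot when a - t = b + t, i.e. at t = (a - b)/2. So the temperature of a switch is (a - b)/2.
Temperature = (Left option - Right option) / 2
= (37 - (19)) / 2
= 18 / 2
= 9

9


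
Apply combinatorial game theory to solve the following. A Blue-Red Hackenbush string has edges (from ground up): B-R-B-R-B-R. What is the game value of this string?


Edges (from ground): B-R-B-R-B-R
By Berlekamp's sign-expansion rule, a Blue-Red Hackenbush stalk has the value of the surreal number whose sign sequence is the edge sequence with B -> + and R -> -.
Sign sequence: +-+-+-
Trace the sign expansion in the surreal number tree, starting from 0:
Edge 1: B (sign +) -> bounds (0, +inf), value = 1
Edge 2: R (sign -) -> bounds (0, 1), value = 1/2
Edge 3: B (sign +) -> bounds (1/2, 1), value = 3/4
Edge 4: R (sign -) -> bounds (1/2, 3/4), value = 5/8
Edge 5: B (sign +) -> bounds (5/8, 3/4), value = 11/16
Edge 6: R (sign -) -> bounds (5/8, 11/16), value = 21/32
Game value = 21/32

21/32


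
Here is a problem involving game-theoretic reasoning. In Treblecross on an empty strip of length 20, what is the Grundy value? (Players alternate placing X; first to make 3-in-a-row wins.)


Treblecross: place X on empty cells; 3-in-a-row wins.
Playing within two cells of an existing X lets the opponent win at once, so sensible play treats the cells i-2..i+2 around each X as dead. The player left with no safe cell loses, so this is a normal-play take-away game on strips of safe cells.
Placing X at cell i (0-indexed) of a strip of k safe cells leaves independent strips of sizes max(0, i-2) and max(0, k-i-3). Hence G(k) = mex{ G(max(0,i-2)) XOR G(max(0,k-i-3)) : 0 <= i < k }, with G(0) = 0.
G(1): splits (0,0):0^0=0 -> mex({0}) = 1
G(2): splits (0,0):0^0=0 -> mex({0}) = 1
G(3): splits (0,0):0^0=0 -> mex({0}) = 1
G(4): splits (0,1):0^1=1 (0,0):0^0=0 -> mex({0, 1}) = 2
G(5): splits (0,2):0^1=1 (0,1):0^1=1 (0,0):0^0=0 -> mex({0, 1}) = 2
G(6) = mex({1}) = 0
G(7) = mex({0, 1, 2}) = 3
G(8) = mex({0, 1, 2}) = 3
G(9) = mex({0, 2}) = 1
G(10) = mex({0, 2, 3}) = 1
G(11) = mex({0, 3}) = 1
G(12) = mex({1, 3}) = 0
G(13) = mex({0, 1, 2, 3}) = 4
G(14) = mex({0, 1, 2}) = 3
G(15) = mex({0, 1, 2}) = 3
G(16) = mex({0, 1, 2, 4}) = 3
G(17) = mex({0, 1, 3, 4}) = 2
G(18) = mex({0, 1, 3, 4}) = 2
G(19) = mex({0, 1, 3, 5}) = 2
G(20) = mex({0, 1, 2, 3, 5}) = 4
Therefore G(20) = 4.

4


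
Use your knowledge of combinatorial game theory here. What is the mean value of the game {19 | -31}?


Game = {19 | -31}, a switch {a | b} with numbers a > b.
Its thermograph has left wall a - t and right wall b + t, which meet at t = (a - b)/2, where both equal (a + b)/2. So the mast (mean value) is at (a + b)/2.
Mean = (19 + (-31))/2 = -12/2 = -6

-6


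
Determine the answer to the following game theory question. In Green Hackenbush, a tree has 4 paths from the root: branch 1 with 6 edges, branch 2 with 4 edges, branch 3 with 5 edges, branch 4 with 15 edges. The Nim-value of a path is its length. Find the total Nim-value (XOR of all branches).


The tree has 4 branches from the ground vertex.
In Green Hackenbush, the Nim-value of a simple path of length k is k.
Branch 1: length 6, Nim-value = 6
Branch 2: length 4, Nim-value = 4
Branch 3: length 5, Nim-value = 5
Branch 4: length 15, Nim-value = 15
Total Nim-value = XOR of all branch values:
0 XOR 6 = 6
6 XOR 4 = 2
2 XOR 5 = 7
7 XOR 15 = 8
Nim-value of the tree = 8

8


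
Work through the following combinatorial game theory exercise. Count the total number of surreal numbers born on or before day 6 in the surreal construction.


Day 0: {|} = 0 is born. Count = 1.
Day n: the number of surreal numbers born by day n is 2^(n+1) - 1.
By day 0: 2^1 - 1 = 1
By day 1: 2^2 - 1 = 3
By day 2: 2^3 - 1 = 7
By day 3: 2^4 - 1 = 15
By day 4: 2^5 - 1 = 31
By day 5: 2^6 - 1 = 63
By day 6: 2^7 - 1 = 127
By day 6: 127 surreal numbers.

127


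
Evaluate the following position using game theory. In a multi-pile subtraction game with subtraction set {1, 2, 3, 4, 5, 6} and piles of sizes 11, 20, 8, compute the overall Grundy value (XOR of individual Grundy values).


Subtraction set: {1, 2, 3, 4, 5, 6}
For this subtraction set, G(n) = n mod 7 (period = max + 1 = 7).
Pile 1 (size 11): G(11) = 11 mod 7 = 4
Pile 2 (size 20): G(20) = 20 mod 7 = 6
Pile 3 (size 8): G(8) = 8 mod 7 = 1
Total Grundy value = XOR of all: 4 XOR 6 XOR 1 = 3

3


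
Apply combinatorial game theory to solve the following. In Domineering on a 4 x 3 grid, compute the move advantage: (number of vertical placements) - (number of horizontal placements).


Board is 4 x 3 (rows x cols).
Left (vertical) placements: (rows-1) * cols = 3 * 3 = 9
Right (horizontal) placements: rows * (cols-1) = 4 * 2 = 8
Advantage = Left - Right = 9 - 8 = 1

1


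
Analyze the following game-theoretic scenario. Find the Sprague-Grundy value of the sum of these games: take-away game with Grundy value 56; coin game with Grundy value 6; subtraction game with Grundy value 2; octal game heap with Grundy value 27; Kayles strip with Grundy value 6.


By the Sprague-Grundy theorem, the Grundy value of a sum of games is the XOR of individual Grundy values.
take-away game: Grundy value = 56. Running XOR: 0 XOR 56 = 56
coin game: Grundy value = 6. Running XOR: 56 XOR 6 = 62
subtraction game: Grundy value = 2. Running XOR: 62 XOR 2 = 60
octal game heap: Grundy value = 27. Running XOR: 60 XOR 27 = 39
Kayles strip: Grundy value = 6. Running XOR: 39 XOR 6 = 33
The combined Grundy value is 33.

33


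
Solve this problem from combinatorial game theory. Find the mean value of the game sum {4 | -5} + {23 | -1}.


G1 = {4 | -5}, G2 = {23 | -1}
Each is a switch {a | b} with numbers a > b; its mean value is (a + b)/2, and mean value is additive over game sums: m(G1 + G2) = m(G1) + m(G2).
Mean of G1 = (4 + (-5))/2 = -1/2 = -1/2
Mean of G2 = (23 + (-1))/2 = 22/2 = 11
Mean of G1 + G2 = -1/2 + 11 = 21/2

21/2


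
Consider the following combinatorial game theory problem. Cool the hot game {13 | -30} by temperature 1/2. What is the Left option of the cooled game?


Original game: {13 | -30} (a switch {a | b} with a > b).
Cooling by t (for t below the temperature (a - b)/2 = 43/2) taxes each move by t: {a | b} cooled by t is {a - t | b + t}.
Cooling amount: t = 1/2
Cooled Left option: 13 - 1/2 = 25/2
Cooled Right option: -30 + 1/2 = -59/2
Cooled game: {25/2 | -59/2}
Left option = 25/2

25/2


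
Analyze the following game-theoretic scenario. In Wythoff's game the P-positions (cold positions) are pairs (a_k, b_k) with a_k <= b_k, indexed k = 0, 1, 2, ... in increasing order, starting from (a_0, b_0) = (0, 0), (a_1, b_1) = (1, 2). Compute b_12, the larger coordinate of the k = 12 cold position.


By Wythoff's theorem, a_k = floor(k * phi) and b_k = floor(k * phi^2) = a_k + k, where phi = (1 + sqrt(5))/2 is the golden ratio.
phi = (1 + sqrt(5))/2 = 1.618034
phi^2 = phi + 1 = 2.618034
k = 12
k * phi^2 = 12 * 2.618034 = 31.416408
b_12 = floor(k * phi^2) = 31 (check: a_12 + k = 19 + 12 = 31)

31


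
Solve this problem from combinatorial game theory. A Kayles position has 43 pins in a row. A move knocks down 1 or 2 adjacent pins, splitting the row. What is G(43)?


Kayles: a move removes 1 or 2 adjacent pins from a contiguous row.
Removing pins from a row of k leaves two independent rows (a, b) with a + b = k - 1 (one pin) or a + b = k - 2 (two pins); an end removal gives a = 0.
By Sprague-Grundy, G(k) = mex{ G(a) XOR G(b) } over all these splits. G(0) = 0.
G(1): splits (0,0):0^0=0 -> mex({0}) = 1
G(2): splits (0,1):0^1=1 (0,0):0^0=0 -> mex({0, 1}) = 2
G(3): splits (0,2):0^2=2 (1,1):1^1=0 (0,1):0^1=1 -> mex({0, 1, 2}) = 3
G(4): splits (0,3):0^3=3 (1,2):1^2=3 (0,2):0^2=2 (1,1):1^1=0 -> mex({0, 2, 3}) = 1
G(5): splits (0,4):0^1=1 (1,3):1^3=2 (2,2):2^2=0 (0,3):0^3=3 (1,2):1^2=3 -> mex({0, 1, 2, 3}) = 4
G(6) = mex({0, 1, 2, 4}) = 3
G(7) = mex({0, 1, 3, 4, 5}) = 2
G(8) = mex({0, 2, 3, 5, 6}) = 1
G(9) = mex({0, 1, 2, 3, 6, 7}) = 4
G(10) = mex({0, 1, 3, 4, 5, 7}) = 2
G(11) = mex({0, 1, 2, 3, 4, 5}) = 6
G(12) = mex({0, 1, 2, 3, 5, 6, 7}) = 4
G(13) = mex({0, 2, 3, 4, 6, 7}) = 1
G(14) = mex({0, 1, 4, 5, 6, 7}) = 2
G(15) = mex({0, 1, 2, 3, 4, 5, 6}) = 7
G(16) = mex({0, 2, 3, 5, 6, 7}) = 1
G(17) = mex({0, 1, 2, 3, 5, 6, 7}) = 4
G(18) = mex({0, 1, 2, 4, 5, 6}) = 3
G(19) = mex({0, 1, 3, 4, 5, 7}) = 2
G(20) = mex({0, 2, 3, 4, 5, 6, 7}) = 1
G(21) = mex({0, 1, 2, 3, 5, 6, 7}) = 4
G(22) = mex({0, 1, 2, 3, 4, 5, 7}) = 6
G(23) = mex({0, 1, 2, 3, 4, 5, 6}) = 7
G(24) = mex({0, 1, 2, 3, 5, 6, 7}) = 4
G(25) = mex({0, 2, 3, 4, 6, 7}) = 1
G(26) = mex({0, 1, 3, 4, 5, 6, 7}) = 2
G(27) = mex({0, 1, 2, 3, 4, 5, 6, 7}) = 8
G(28) = mex({0, 1, 2, 3, 4, 6, 7, 8}) = 5
G(29) = mex({0, 1, 2, 3, 5, 6, 7, 8, 9}) = 4
G(30) = mex({0, 1, 2, 3, 4, 5, 6, 9, 10}) = 7
G(31) = mex({0, 1, 3, 4, 5, 7, 10, 11}) = 2
G(32) = mex({0, 2, 3, 4, 5, 6, 7, 9, 11}) = 1
G(33) = mex({0, 1, 2, 3, 4, 5, 6, 7, 9, 12}) = 8
G(34) = mex({0, 1, 2, 3, 4, 5, 7, 8, 11, 12}) = 6
G(35) = mex({0, 1, 2, 3, 4, 5, 6, 8, 9, 10, 11}) = 7
G(36) = mex({0, 1, 2, 3, 5, 6, 7, 9, 10}) = 4
G(37) = mex({0, 2, 3, 4, 6, 7, 9, 10, 11, 12}) = 1
G(38) = mex({0, 1, 3, 4, 5, 6, 7, 9, 10, 11, 12}) = 2
G(39) = mex({0, 1, 2, 4, 5, 6, 7, 9, 10, 12, 14}) = 3
G(40) = mex({0, 2, 3, 4, 6, 7, 11, 12, 14}) = 1
G(41) = mex({0, 1, 2, 3, 5, 6, 7, 9, 10, 11, 12}) = 4
G(42) = mex({0, 1, 2, 3, 4, 5, 6, 9, 10}) = 7
G(43) = mex({0, 1, 3, 4, 5, 7, 9, 10, 12, 15}) = 2
Therefore G(43) = 2.

2


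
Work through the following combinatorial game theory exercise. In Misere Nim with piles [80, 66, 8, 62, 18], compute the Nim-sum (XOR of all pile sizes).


We need the XOR (exclusive or) of all pile sizes.
After XOR-ing pile 1 (size 80): 0 XOR 80 = 80
After XOR-ing pile 2 (size 66): 80 XOR 66 = 18
After XOR-ing pile 3 (size 8): 18 XOR 8 = 26
After XOR-ing pile 4 (size 62): 26 XOR 62 = 36
After XOR-ing pile 5 (size 18): 36 XOR 18 = 54
The Nim-value of this position is 54.

54


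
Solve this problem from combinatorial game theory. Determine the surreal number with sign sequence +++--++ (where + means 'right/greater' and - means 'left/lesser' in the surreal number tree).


Sign expansion: +++--++
Rule: track bounds (lo, hi), initially (-inf, +inf). On '+', the current value becomes lo and we move to the simplest number in (value, hi): value + 1 if hi = +inf, otherwise the midpoint (value + hi)/2. On '-', the current value becomes hi and we move to value - 1 if lo = -inf, otherwise the midpoint (lo + value)/2.
Start at 0.
Step 1: sign = +, move right. Bounds: (0, +inf). Value = 1
Step 2: sign = +, move right. Bounds: (1, +inf). Value = 2
Step 3: sign = +, move right. Bounds: (2, +inf). Value = 3
Step 4: sign = -, move left. Bounds: (2, 3). Value = 5/2
Step 5: sign = -, move left. Bounds: (2, 5/2). Value = 9/4
Step 6: sign = +, move right. Bounds: (9/4, 5/2). Value = 19/8
Step 7: sign = +, move right. Bounds: (19/8, 5/2). Value = 39/16
The surreal number with sign expansion +++--++ is 39/16.

39/16
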